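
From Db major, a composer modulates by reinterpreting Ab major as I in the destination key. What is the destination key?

Ab major

The numeral I denotes a major triad on scale degree 1. With Ab on degree 1, the tonic of the new key is Ab.
Degree 1 carries a major triad in major keys, so the destination is Ab major.
Check: the diatonic triads of Ab major are Ab (I), Bbm (ii), Cm (iii), Db (IV), Eb (V), Fm (vi), Gdim (vii°) — Ab major is indeed I.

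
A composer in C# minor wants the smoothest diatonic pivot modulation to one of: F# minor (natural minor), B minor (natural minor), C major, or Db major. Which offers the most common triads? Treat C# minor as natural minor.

F# minor

Triads of C# minor (natural minor): C# minor (i), D# diminished (ii°), E major (III), F# minor (iv), G# minor (v), A major (VI), B major (VII).
F# minor (natural minor) shares 4: C#m, E, F#m, A.
B minor (natural minor) shares 2: F#m, A.
C major shares 0: none.
Db major shares 0: none.
The most common triads (4) are shared with F# minor.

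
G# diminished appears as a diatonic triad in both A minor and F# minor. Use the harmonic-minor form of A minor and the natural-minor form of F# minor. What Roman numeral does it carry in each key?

The scale of A minor (harmonic minor) is A B C D E F G#; G# is degree 7, and the triad built there (G#-B-D) is diminished, so it is vii°.
The scale of F# minor (natural minor) is F# G# A B C# D E; G# is degree 2, and the triad built there (G#-B-D) is diminished, so it is ii°.

vii° in A minor; ii° in F# minor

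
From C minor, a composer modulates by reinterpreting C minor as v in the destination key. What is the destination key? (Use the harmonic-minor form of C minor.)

The numeral v denotes a minor triad on scale degree 5. With C on degree 5, the tonic of the new key is F.
Degree 5 carries a minor triad in natural-minor keys, so the destination is F minor.
Check: the diatonic triads of F minor (natural minor) are Fm (i), Gdim (ii°), Ab (III), Bbm (iv), Cm (v), Db (VI), Eb (VII) — C minor is indeed v.

F minor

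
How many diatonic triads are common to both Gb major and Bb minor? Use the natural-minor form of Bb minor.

Diatonic triads of Gb major: Gb major (I), Ab minor (ii), Bb minor (iii), Cb major (IV), Db major (V), Eb minor (vi), F diminished (vii°).
Diatonic triads of Bb minor (natural minor): Bb minor (i), C diminished (ii°), Db major (III), Eb minor (iv), F minor (v), Gb major (VI), Ab major (VII).
Matching root and quality in both lists: Gb major, Bb minor, Db major, Eb minor.
That gives 4 common triads.

4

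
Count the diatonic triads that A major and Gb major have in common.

0

Diatonic triads of A major: A (I), Bm (ii), C#m (iii), D (IV), E (V), F#m (vi), G#dim (vii°).
Diatonic triads of Gb major: Gb (I), Abm (ii), Bbm (iii), Cb (IV), Db (V), Ebm (vi), Fdim (vii°).
No triad has the same root and quality in both keys.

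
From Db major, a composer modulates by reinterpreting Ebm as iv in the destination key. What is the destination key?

The numeral iv denotes a minor triad on scale degree 4. With Eb on degree 4, the tonic of the new key is Bb.
Degree 4 carries a minor triad in minor keys, so the destination is Bb minor.
Check: the diatonic triads of Bb minor (natural minor) are Bbm (i), Cdim (ii°), Db (III), Ebm (iv), Fm (v), Gb (VI), Ab (VII) — Ebm is indeed iv.

Bb minor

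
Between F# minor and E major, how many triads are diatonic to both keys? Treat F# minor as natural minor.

Diatonic triads of F# minor (natural minor): F#m (i), G#dim (ii°), A (III), Bm (iv), C#m (v), D (VI), E (VII).
Diatonic triads of E major: E (I), F#m (ii), G#m (iii), A (IV), B (V), C#m (vi), D#dim (vii°).
Matching root and quality in both lists: F#m, A, C#m, E.
That gives 4 common triads.

4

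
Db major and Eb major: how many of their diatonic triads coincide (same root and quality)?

2

Diatonic triads of Db major: Db (I), Ebm (ii), Fm (iii), Gb (IV), Ab (V), Bbm (vi), Cdim (vii°).
Diatonic triads of Eb major: Eb (I), Fm (ii), Gm (iii), Ab (IV), Bb (V), Cm (vi), Ddim (vii°).
Matching root and quality in both lists: Fm, Ab.
That gives 2 common triads.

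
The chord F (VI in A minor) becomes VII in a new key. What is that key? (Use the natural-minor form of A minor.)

G minor

The numeral VII denotes a major triad on scale degree 7. With F on degree 7, the tonic of the new key is G.
Degree 7 carries a major triad in natural-minor keys, so the destination is G minor.
Check: the diatonic triads of G minor (natural minor) are Gm (i), Adim (ii°), Bb (III), Cm (iv), Dm (v), Eb (VI), F (VII) — F is indeed VII.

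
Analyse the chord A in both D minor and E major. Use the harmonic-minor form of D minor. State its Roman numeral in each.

V in D minor; IV in E major

The scale of D minor (harmonic minor) is D E F G A B♭ C♯; A is degree 5, and the triad built there (A-C♯-E) is major, so it is V.
The scale of E major is E F♯ G♯ A B C♯ D♯; A is degree 4, and the triad built there (A-C♯-E) is major, so it is IV.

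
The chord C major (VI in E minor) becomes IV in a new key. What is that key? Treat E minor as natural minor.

The numeral IV denotes a major triad on scale degree 4. With C on degree 4, the tonic of the new key is G.
Degree 4 carries a major triad in major keys, so the destination is G major.
Check: the diatonic triads of G major are G (I), Am (ii), Bm (iii), C (IV), D (V), Em (vi), F#dim (vii°) — C major is indeed IV.

G major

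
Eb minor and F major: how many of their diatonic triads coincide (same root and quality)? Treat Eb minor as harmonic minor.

1

Diatonic triads of Eb minor (harmonic minor): Ebm (i), Fdim (ii°), Gbaug (III+), Abm (iv), Bb (V), Cb (VI), Ddim (vii°).
Diatonic triads of F major: F (I), Gm (ii), Am (iii), Bb (IV), C (V), Dm (vi), Edim (vii°).
Matching root and quality in both lists: Bb.
That gives 1 common triad.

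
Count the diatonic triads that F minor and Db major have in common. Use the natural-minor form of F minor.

Diatonic triads of F minor (natural minor): Fm (i), Gdim (ii°), Ab (III), Bbm (iv), Cm (v), Db (VI), Eb (VII).
Diatonic triads of Db major: Db (I), Ebm (ii), Fm (iii), Gb (IV), Ab (V), Bbm (vi), Cdim (vii°).
Matching root and quality in both lists: Fm, Ab, Bbm, Db.
That gives 4 common triads.

4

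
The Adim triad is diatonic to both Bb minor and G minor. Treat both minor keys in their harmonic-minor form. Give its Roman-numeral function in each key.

The scale of Bb minor (harmonic minor) is Bb C Db Eb F Gb A; A is degree 7, and the triad built there (A-C-Eb) is diminished, so it is vii°.
The scale of G minor (harmonic minor) is G A Bb C D Eb F#; A is degree 2, and the triad built there (A-C-Eb) is diminished, so it is ii°.

vii° in Bb minor; ii° in G minor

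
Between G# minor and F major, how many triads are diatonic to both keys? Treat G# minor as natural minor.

Diatonic triads of G# minor (natural minor): G# minor (i), A# diminished (ii°), B major (III), C# minor (iv), D# minor (v), E major (VI), F# major (VII).
Diatonic triads of F major: F major (I), G minor (ii), A minor (iii), Bb major (IV), C major (V), D minor (vi), E diminished (vii°).
No triad has the same root and quality in both keys.

0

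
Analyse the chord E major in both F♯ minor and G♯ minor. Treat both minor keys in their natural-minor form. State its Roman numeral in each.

The scale of F♯ minor (natural minor) is F♯ G♯ A B C♯ D E; E is degree 7, and the triad built there (E-G♯-B) is major, so it is VII.
The scale of G♯ minor (natural minor) is G♯ A♯ B C♯ D♯ E F♯; E is degree 6, and the triad built there (E-G♯-B) is major, so it is VI.

VII in F♯ minor; VI in G♯ minor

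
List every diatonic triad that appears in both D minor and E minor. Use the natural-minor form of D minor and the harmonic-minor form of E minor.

Am, C

Triads in D minor (natural minor): Dm (i), Edim (ii°), F (III), Gm (iv), Am (v), Bb (VI), C (VII).
Triads in E minor (harmonic minor): Em (i), F#dim (ii°), Gaug (III+), Am (iv), B (V), C (VI), D#dim (vii°).
Shared triads with their functions: Am (v in D minor, iv in E minor); C (VII in D minor, VI in E minor).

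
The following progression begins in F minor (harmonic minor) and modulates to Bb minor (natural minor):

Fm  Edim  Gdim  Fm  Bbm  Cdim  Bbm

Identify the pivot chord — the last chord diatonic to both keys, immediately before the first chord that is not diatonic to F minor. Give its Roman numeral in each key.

Bbm — iv in F minor, i in Bb minor

Chords diatonic to F minor: Fm, Gdim, Abaug, Bbm, C, Db, Edim.
Reading the progression, the first chord not in that set is Cdim, so the modulation leaves F minor there.
The chord immediately before Cdim is Bbm, which is diatonic to both keys: iv in F minor and i in Bb minor.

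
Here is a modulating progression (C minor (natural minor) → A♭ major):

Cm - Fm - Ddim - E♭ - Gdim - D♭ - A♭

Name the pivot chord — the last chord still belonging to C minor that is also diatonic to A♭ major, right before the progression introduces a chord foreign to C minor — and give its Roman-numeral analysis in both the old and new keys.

E♭ — III in C minor, V in A♭ major

Chords diatonic to C minor: Cm, Ddim, E♭, Fm, Gm, A♭, B♭.
Reading the progression, the first chord not in that set is Gdim, so the modulation leaves C minor there.
The chord immediately before Gdim is E♭, which is diatonic to both keys: III in C minor and V in A♭ major.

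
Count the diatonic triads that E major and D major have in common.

2

Diatonic triads of E major: E (I), F#m (ii), G#m (iii), A (IV), B (V), C#m (vi), D#dim (vii°).
Diatonic triads of D major: D (I), Em (ii), F#m (iii), G (IV), A (V), Bm (vi), C#dim (vii°).
Matching root and quality in both lists: F#m, A.
That gives 2 common triads.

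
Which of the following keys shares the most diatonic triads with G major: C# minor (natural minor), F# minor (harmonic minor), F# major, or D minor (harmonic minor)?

Triads of G major: G (I), Am (ii), Bm (iii), C (IV), D (V), Em (vi), F#dim (vii°).
C# minor (natural minor) shares 0: none.
F# minor (harmonic minor) shares 2: Bm, D.
F# major shares 0: none.
D minor (harmonic minor) shares 0: none.
The most common triads (2) are shared with F# minor.

F# minor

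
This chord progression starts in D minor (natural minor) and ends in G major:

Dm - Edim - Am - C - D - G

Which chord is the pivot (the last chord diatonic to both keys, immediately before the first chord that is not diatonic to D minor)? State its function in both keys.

C — VII in D minor, IV in G major

Chords diatonic to D minor: Dm, Edim, F, Gm, Am, Bb, C.
Reading the progression, the first chord not in that set is D, so the modulation leaves D minor there.
The chord immediately before D is C, which is diatonic to both keys: VII in D minor and IV in G major.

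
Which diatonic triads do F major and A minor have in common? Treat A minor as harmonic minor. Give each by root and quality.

Triads in F major: F (I), Gm (ii), Am (iii), Bb (IV), C (V), Dm (vi), Edim (vii°).
Triads in A minor (harmonic minor): Am (i), Bdim (ii°), Caug (III+), Dm (iv), E (V), F (VI), G#dim (vii°).
Shared triads with their functions: F (I in F major, VI in A minor); Am (iii in F major, i in A minor); Dm (vi in F major, iv in A minor).

F, Am, Dm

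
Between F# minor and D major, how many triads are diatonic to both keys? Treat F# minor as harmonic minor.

3

Diatonic triads of F# minor (harmonic minor): F#m (i), G#dim (ii°), Aaug (III+), Bm (iv), C# (V), D (VI), E#dim (vii°).
Diatonic triads of D major: D (I), Em (ii), F#m (iii), G (IV), A (V), Bm (vi), C#dim (vii°).
Matching root and quality in both lists: F#m, Bm, D.
That gives 3 common triads.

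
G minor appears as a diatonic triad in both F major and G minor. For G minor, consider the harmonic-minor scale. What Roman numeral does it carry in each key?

ii in F major; i in G minor

The scale of F major is F G A Bb C D E; G is degree 2, and the triad built there (G-Bb-D) is minor, so it is ii.
The scale of G minor (harmonic minor) is G A Bb C D Eb F#; G is degree 1, and the triad built there (G-Bb-D) is minor, so it is i.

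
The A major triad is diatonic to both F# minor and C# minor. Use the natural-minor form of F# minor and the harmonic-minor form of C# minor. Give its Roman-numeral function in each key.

III in F# minor; VI in C# minor

The scale of F# minor (natural minor) is F# G# A B C# D E; A is degree 3, and the triad built there (A-C#-E) is major, so it is III.
The scale of C# minor (harmonic minor) is C# D# E F# G# A B#; A is degree 6, and the triad built there (A-C#-E) is major, so it is VI.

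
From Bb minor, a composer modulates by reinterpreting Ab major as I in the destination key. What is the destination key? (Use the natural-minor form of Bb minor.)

The numeral I denotes a major triad on scale degree 1. With Ab on degree 1, the tonic of the new key is Ab.
Degree 1 carries a major triad in major keys, so the destination is Ab major.
Check: the diatonic triads of Ab major are Ab (I), Bbm (ii), Cm (iii), Db (IV), Eb (V), Fm (vi), Gdim (vii°) — Ab major is indeed I.

Ab major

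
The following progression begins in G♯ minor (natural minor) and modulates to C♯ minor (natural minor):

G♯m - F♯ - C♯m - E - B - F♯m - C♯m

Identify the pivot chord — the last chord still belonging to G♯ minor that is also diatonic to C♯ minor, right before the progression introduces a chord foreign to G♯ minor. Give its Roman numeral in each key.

B — III in G♯ minor, VII in C♯ minor

Chords diatonic to G♯ minor: G♯m, A♯dim, B, C♯m, D♯m, E, F♯.
Reading the progression, the first chord not in that set is F♯m, so the modulation leaves G♯ minor there.
The chord immediately before F♯m is B, which is diatonic to both keys: III in G♯ minor and VII in C♯ minor.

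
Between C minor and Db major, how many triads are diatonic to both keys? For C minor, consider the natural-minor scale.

Diatonic triads of C minor (natural minor): C minor (i), D diminished (ii°), Eb major (III), F minor (iv), G minor (v), Ab major (VI), Bb major (VII).
Diatonic triads of Db major: Db major (I), Eb minor (ii), F minor (iii), Gb major (IV), Ab major (V), Bb minor (vi), C diminished (vii°).
Matching root and quality in both lists: F minor, Ab major.
That gives 2 common triads.

2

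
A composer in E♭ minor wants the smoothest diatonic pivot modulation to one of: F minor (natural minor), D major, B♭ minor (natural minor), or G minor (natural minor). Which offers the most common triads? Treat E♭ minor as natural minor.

B♭ minor

Triads of E♭ minor (natural minor): E♭m (i), Fdim (ii°), G♭ (III), A♭m (iv), B♭m (v), C♭ (VI), D♭ (VII).
F minor (natural minor) shares 2: B♭m, D♭.
D major shares 0: none.
B♭ minor (natural minor) shares 4: E♭m, G♭, B♭m, D♭.
G minor (natural minor) shares 0: none.
The most common triads (4) are shared with B♭ minor.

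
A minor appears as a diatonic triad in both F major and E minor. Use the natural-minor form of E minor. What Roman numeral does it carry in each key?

The scale of F major is F G A B♭ C D E; A is degree 3, and the triad built there (A-C-E) is minor, so it is iii.
The scale of E minor (natural minor) is E F♯ G A B C D; A is degree 4, and the triad built there (A-C-E) is minor, so it is iv.

iii in F major; iv in E minor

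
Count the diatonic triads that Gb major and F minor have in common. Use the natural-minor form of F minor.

Diatonic triads of Gb major: Gb (I), Abm (ii), Bbm (iii), Cb (IV), Db (V), Ebm (vi), Fdim (vii°).
Diatonic triads of F minor (natural minor): Fm (i), Gdim (ii°), Ab (III), Bbm (iv), Cm (v), Db (VI), Eb (VII).
Matching root and quality in both lists: Bbm, Db.
That gives 2 common triads.

2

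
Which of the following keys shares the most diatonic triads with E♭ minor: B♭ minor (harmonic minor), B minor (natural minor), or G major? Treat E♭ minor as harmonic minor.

Triads of E♭ minor (harmonic minor): E♭ minor (i), F diminished (ii°), G♭ augmented (III+), A♭ minor (iv), B♭ major (V), C♭ major (VI), D diminished (vii°).
B♭ minor (harmonic minor) shares 1: E♭m.
B minor (natural minor) shares 0: none.
G major shares 0: none.
The most common triads (1) are shared with B♭ minor.

B♭ minor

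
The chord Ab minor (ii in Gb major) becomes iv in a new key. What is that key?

Eb minor

The numeral iv denotes a minor triad on scale degree 4. With Ab on degree 4, the tonic of the new key is Eb.
Degree 4 carries a minor triad in minor keys, so the destination is Eb minor.
Check: the diatonic triads of Eb minor (natural minor) are Ebm (i), Fdim (ii°), Gb (III), Abm (iv), Bbm (v), Cb (VI), Db (VII) — Ab minor is indeed iv.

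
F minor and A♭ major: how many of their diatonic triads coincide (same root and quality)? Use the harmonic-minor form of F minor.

Diatonic triads of F minor (harmonic minor): Fm (i), Gdim (ii°), A♭aug (III+), B♭m (iv), C (V), D♭ (VI), Edim (vii°).
Diatonic triads of A♭ major: A♭ (I), B♭m (ii), Cm (iii), D♭ (IV), E♭ (V), Fm (vi), Gdim (vii°).
Matching root and quality in both lists: Fm, Gdim, B♭m, D♭.
That gives 4 common triads.

4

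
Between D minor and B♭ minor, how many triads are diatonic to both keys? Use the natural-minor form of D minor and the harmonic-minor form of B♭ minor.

Diatonic triads of D minor (natural minor): D minor (i), E diminished (ii°), F major (III), G minor (iv), A minor (v), B♭ major (VI), C major (VII).
Diatonic triads of B♭ minor (harmonic minor): B♭ minor (i), C diminished (ii°), D♭ augmented (III+), E♭ minor (iv), F major (V), G♭ major (VI), A diminished (vii°).
Matching root and quality in both lists: F major.
That gives 1 common triad.

1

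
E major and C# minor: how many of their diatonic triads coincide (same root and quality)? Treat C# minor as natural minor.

Diatonic triads of E major: E (I), F#m (ii), G#m (iii), A (IV), B (V), C#m (vi), D#dim (vii°).
Diatonic triads of C# minor (natural minor): C#m (i), D#dim (ii°), E (III), F#m (iv), G#m (v), A (VI), B (VII).
Matching root and quality in both lists: E, F#m, G#m, A, B, C#m, D#dim.
That gives 7 common triads.

7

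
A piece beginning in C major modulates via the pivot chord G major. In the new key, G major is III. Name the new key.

E minor

The numeral III denotes a major triad on scale degree 3. With G on degree 3, the tonic of the new key is E.
Degree 3 carries a major triad in natural-minor keys, so the destination is E minor.
Check: the diatonic triads of E minor (natural minor) are Em (i), F#dim (ii°), G (III), Am (iv), Bm (v), C (VI), D (VII) — G major is indeed III.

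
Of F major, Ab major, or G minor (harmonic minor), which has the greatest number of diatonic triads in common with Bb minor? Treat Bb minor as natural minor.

Triads of Bb minor (natural minor): Bb minor (i), C diminished (ii°), Db major (III), Eb minor (iv), F minor (v), Gb major (VI), Ab major (VII).
F major shares 0: none.
Ab major shares 4: Bbm, Db, Fm, Ab.
G minor (harmonic minor) shares 0: none.
The most common triads (4) are shared with Ab major.

Ab major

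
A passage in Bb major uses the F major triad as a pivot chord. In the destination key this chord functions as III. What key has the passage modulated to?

The numeral III denotes a major triad on scale degree 3. With F on degree 3, the tonic of the new key is D.
Degree 3 carries a major triad in natural-minor keys, so the destination is D minor.
Check: the diatonic triads of D minor (natural minor) are Dm (i), Edim (ii°), F (III), Gm (iv), Am (v), Bb (VI), C (VII) — F major is indeed III.

D minor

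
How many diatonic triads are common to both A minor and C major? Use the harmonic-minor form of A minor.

4

Diatonic triads of A minor (harmonic minor): A minor (i), B diminished (ii°), C augmented (III+), D minor (iv), E major (V), F major (VI), G# diminished (vii°).
Diatonic triads of C major: C major (I), D minor (ii), E minor (iii), F major (IV), G major (V), A minor (vi), B diminished (vii°).
Matching root and quality in both lists: A minor, B diminished, D minor, F major.
That gives 4 common triads.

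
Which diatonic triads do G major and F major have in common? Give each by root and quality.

Triads in G major: G (I), Am (ii), Bm (iii), C (IV), D (V), Em (vi), F#dim (vii°).
Triads in F major: F (I), Gm (ii), Am (iii), Bb (IV), C (V), Dm (vi), Edim (vii°).
Shared triads with their functions: Am (ii in G major, iii in F major); C (IV in G major, V in F major).

Am, C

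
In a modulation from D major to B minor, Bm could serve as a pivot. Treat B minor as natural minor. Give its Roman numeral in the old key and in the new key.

vi in D major; i in B minor

The scale of D major is D E F# G A B C#; B is degree 6, and the triad built there (B-D-F#) is minor, so it is vi.
The scale of B minor (natural minor) is B C# D E F# G A; B is degree 1, and the triad built there (B-D-F#) is minor, so it is i.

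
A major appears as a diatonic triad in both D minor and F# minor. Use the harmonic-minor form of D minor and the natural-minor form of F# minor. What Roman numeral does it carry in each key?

V in D minor; III in F# minor

The scale of D minor (harmonic minor) is D E F G A Bb C#; A is degree 5, and the triad built there (A-C#-E) is major, so it is V.
The scale of F# minor (natural minor) is F# G# A B C# D E; A is degree 3, and the triad built there (A-C#-E) is major, so it is III.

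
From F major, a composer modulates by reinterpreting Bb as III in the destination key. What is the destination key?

G minor

The numeral III denotes a major triad on scale degree 3. With Bb on degree 3, the tonic of the new key is G.
Degree 3 carries a major triad in natural-minor keys, so the destination is G minor.
Check: the diatonic triads of G minor (natural minor) are Gm (i), Adim (ii°), Bb (III), Cm (iv), Dm (v), Eb (VI), F (VII) — Bb is indeed III.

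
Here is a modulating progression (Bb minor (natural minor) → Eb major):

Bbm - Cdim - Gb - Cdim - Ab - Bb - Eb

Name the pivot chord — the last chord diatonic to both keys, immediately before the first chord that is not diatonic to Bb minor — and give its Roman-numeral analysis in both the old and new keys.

Chords diatonic to Bb minor: Bbm, Cdim, Db, Ebm, Fm, Gb, Ab.
Reading the progression, the first chord not in that set is Bb, so the modulation leaves Bb minor there.
The chord immediately before Bb is Ab, which is diatonic to both keys: VII in Bb minor and IV in Eb major.

Ab — VII in Bb minor, IV in Eb major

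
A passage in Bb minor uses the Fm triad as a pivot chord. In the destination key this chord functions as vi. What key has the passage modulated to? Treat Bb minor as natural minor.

The numeral vi denotes a minor triad on scale degree 6. With F on degree 6, the tonic of the new key is Ab.
Degree 6 carries a minor triad in major keys, so the destination is Ab major.
Check: the diatonic triads of Ab major are Ab (I), Bbm (ii), Cm (iii), Db (IV), Eb (V), Fm (vi), Gdim (vii°) — Fm is indeed vi.

Ab major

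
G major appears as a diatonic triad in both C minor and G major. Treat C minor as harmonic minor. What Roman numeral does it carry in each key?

V in C minor; I in G major

The scale of C minor (harmonic minor) is C D Eb F G Ab B; G is degree 5, and the triad built there (G-B-D) is major, so it is V.
The scale of G major is G A B C D E F#; G is degree 1, and the triad built there (G-B-D) is major, so it is I.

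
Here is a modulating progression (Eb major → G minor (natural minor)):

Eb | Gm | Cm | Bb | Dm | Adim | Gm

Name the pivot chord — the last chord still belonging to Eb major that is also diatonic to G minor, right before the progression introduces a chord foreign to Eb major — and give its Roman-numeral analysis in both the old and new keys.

Chords diatonic to Eb major: Eb, Fm, Gm, Ab, Bb, Cm, Ddim.
Reading the progression, the first chord not in that set is Dm, so the modulation leaves Eb major there.
The chord immediately before Dm is Bb, which is diatonic to both keys: V in Eb major and III in G minor.

Bb — V in Eb major, III in G minor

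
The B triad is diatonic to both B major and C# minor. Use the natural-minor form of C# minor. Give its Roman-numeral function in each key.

The scale of B major is B C# D# E F# G# A#; B is degree 1, and the triad built there (B-D#-F#) is major, so it is I.
The scale of C# minor (natural minor) is C# D# E F# G# A B; B is degree 7, and the triad built there (B-D#-F#) is major, so it is VII.

I in B major; VII in C# minor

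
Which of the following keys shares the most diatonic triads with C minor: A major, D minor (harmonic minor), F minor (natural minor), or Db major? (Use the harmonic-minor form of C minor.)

Triads of C minor (harmonic minor): Cm (i), Ddim (ii°), Ebaug (III+), Fm (iv), G (V), Ab (VI), Bdim (vii°).
A major shares 0: none.
D minor (harmonic minor) shares 0: none.
F minor (natural minor) shares 3: Cm, Fm, Ab.
Db major shares 2: Fm, Ab.
The most common triads (3) are shared with F minor.

F minor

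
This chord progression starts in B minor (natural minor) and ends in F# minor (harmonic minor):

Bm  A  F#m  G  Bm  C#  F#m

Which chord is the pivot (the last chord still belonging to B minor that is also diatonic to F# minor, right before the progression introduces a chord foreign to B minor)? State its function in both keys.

Chords diatonic to B minor: Bm, C#dim, D, Em, F#m, G, A.
Reading the progression, the first chord not in that set is C#, so the modulation leaves B minor there.
The chord immediately before C# is Bm, which is diatonic to both keys: i in B minor and iv in F# minor.

Bm — i in B minor, iv in F# minor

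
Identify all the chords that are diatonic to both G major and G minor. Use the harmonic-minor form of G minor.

Triads in G major: G (I), Am (ii), Bm (iii), C (IV), D (V), Em (vi), F#dim (vii°).
Triads in G minor (harmonic minor): Gm (i), Adim (ii°), Bbaug (III+), Cm (iv), D (V), Eb (VI), F#dim (vii°).
Shared triads with their functions: D (V in G major, V in G minor); F#dim (vii° in G major, vii° in G minor).

D, F#dim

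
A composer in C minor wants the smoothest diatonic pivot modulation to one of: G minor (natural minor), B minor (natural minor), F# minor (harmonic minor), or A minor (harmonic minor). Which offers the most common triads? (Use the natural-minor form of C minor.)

G minor

Triads of C minor (natural minor): Cm (i), Ddim (ii°), Eb (III), Fm (iv), Gm (v), Ab (VI), Bb (VII).
G minor (natural minor) shares 4: Cm, Eb, Gm, Bb.
B minor (natural minor) shares 0: none.
F# minor (harmonic minor) shares 0: none.
A minor (harmonic minor) shares 0: none.
The most common triads (4) are shared with G minor.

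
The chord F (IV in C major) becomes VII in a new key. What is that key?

The numeral VII denotes a major triad on scale degree 7. With F on degree 7, the tonic of the new key is G.
Degree 7 carries a major triad in natural-minor keys, so the destination is G minor.
Check: the diatonic triads of G minor (natural minor) are Gm (i), Adim (ii°), Bb (III), Cm (iv), Dm (v), Eb (VI), F (VII) — F is indeed VII.

G minor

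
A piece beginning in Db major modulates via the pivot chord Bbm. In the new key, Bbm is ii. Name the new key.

The numeral ii denotes a minor triad on scale degree 2. With Bb on degree 2, the tonic of the new key is Ab.
Degree 2 carries a minor triad in major keys, so the destination is Ab major.
Check: the diatonic triads of Ab major are Ab (I), Bbm (ii), Cm (iii), Db (IV), Eb (V), Fm (vi), Gdim (vii°) — Bbm is indeed ii.

Ab major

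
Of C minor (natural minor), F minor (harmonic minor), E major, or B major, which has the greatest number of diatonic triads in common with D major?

Triads of D major: D (I), Em (ii), F♯m (iii), G (IV), A (V), Bm (vi), C♯dim (vii°).
C minor (natural minor) shares 0: none.
F minor (harmonic minor) shares 0: none.
E major shares 2: F♯m, A.
B major shares 0: none.
The most common triads (2) are shared with E major.

E major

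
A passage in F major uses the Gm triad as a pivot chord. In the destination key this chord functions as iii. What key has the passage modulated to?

The numeral iii denotes a minor triad on scale degree 3. With G on degree 3, the tonic of the new key is Eb.
Degree 3 carries a minor triad in major keys, so the destination is Eb major.
Check: the diatonic triads of Eb major are Eb (I), Fm (ii), Gm (iii), Ab (IV), Bb (V), Cm (vi), Ddim (vii°) — Gm is indeed iii.

Eb major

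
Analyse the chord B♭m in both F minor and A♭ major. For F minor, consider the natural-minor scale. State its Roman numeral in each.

iv in F minor; ii in A♭ major

The scale of F minor (natural minor) is F G A♭ B♭ C D♭ E♭; B♭ is degree 4, and the triad built there (B♭-D♭-F) is minor, so it is iv.
The scale of A♭ major is A♭ B♭ C D♭ E♭ F G; B♭ is degree 2, and the triad built there (B♭-D♭-F) is minor, so it is ii.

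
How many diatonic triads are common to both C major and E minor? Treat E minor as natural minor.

4

Diatonic triads of C major: C (I), Dm (ii), Em (iii), F (IV), G (V), Am (vi), Bdim (vii°).
Diatonic triads of E minor (natural minor): Em (i), F#dim (ii°), G (III), Am (iv), Bm (v), C (VI), D (VII).
Matching root and quality in both lists: C, Em, G, Am.
That gives 4 common triads.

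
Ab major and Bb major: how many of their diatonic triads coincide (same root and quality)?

Diatonic triads of Ab major: Ab major (I), Bb minor (ii), C minor (iii), Db major (IV), Eb major (V), F minor (vi), G diminished (vii°).
Diatonic triads of Bb major: Bb major (I), C minor (ii), D minor (iii), Eb major (IV), F major (V), G minor (vi), A diminished (vii°).
Matching root and quality in both lists: C minor, Eb major.
That gives 2 common triads.

2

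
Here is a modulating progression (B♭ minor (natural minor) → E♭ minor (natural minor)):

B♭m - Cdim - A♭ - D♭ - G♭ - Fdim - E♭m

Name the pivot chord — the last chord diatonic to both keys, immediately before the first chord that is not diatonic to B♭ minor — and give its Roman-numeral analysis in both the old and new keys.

G♭ — VI in B♭ minor, III in E♭ minor

Chords diatonic to B♭ minor: B♭m, Cdim, D♭, E♭m, Fm, G♭, A♭.
Reading the progression, the first chord not in that set is Fdim, so the modulation leaves B♭ minor there.
The chord immediately before Fdim is G♭, which is diatonic to both keys: VI in B♭ minor and III in E♭ minor.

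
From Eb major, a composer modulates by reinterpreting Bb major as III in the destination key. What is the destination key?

G minor

The numeral III denotes a major triad on scale degree 3. With Bb on degree 3, the tonic of the new key is G.
Degree 3 carries a major triad in natural-minor keys, so the destination is G minor.
Check: the diatonic triads of G minor (natural minor) are Gm (i), Adim (ii°), Bb (III), Cm (iv), Dm (v), Eb (VI), F (VII) — Bb major is indeed III.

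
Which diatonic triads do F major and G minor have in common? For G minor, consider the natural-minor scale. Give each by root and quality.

Triads in F major: F (I), Gm (ii), Am (iii), Bb (IV), C (V), Dm (vi), Edim (vii°).
Triads in G minor (natural minor): Gm (i), Adim (ii°), Bb (III), Cm (iv), Dm (v), Eb (VI), F (VII).
Shared triads with their functions: F (I in F major, VII in G minor); Gm (ii in F major, i in G minor); Bb (IV in F major, III in G minor); Dm (vi in F major, v in G minor).

F, Gm, Bb, Dm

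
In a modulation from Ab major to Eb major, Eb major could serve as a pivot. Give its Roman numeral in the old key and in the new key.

The scale of Ab major is Ab Bb C Db Eb F G; Eb is degree 5, and the triad built there (Eb-G-Bb) is major, so it is V.
The scale of Eb major is Eb F G Ab Bb C D; Eb is degree 1, and the triad built there (Eb-G-Bb) is major, so it is I.

V in Ab major; I in Eb major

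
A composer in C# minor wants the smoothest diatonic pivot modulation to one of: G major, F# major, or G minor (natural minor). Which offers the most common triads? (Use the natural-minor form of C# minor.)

F# major

Triads of C# minor (natural minor): C# minor (i), D# diminished (ii°), E major (III), F# minor (iv), G# minor (v), A major (VI), B major (VII).
G major shares 0: none.
F# major shares 2: G#m, B.
G minor (natural minor) shares 0: none.
The most common triads (2) are shared with F# major.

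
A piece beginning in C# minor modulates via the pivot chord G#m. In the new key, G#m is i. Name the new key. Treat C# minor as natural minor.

G# minor

The numeral i denotes a minor triad on scale degree 1. With G# on degree 1, the tonic of the new key is G#.
Degree 1 carries a minor triad in minor keys, so the destination is G# minor.
Check: the diatonic triads of G# minor (natural minor) are G#m (i), A#dim (ii°), B (III), C#m (iv), D#m (v), E (VI), F# (VII) — G#m is indeed i.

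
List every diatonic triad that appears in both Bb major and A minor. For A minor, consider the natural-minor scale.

Dm, F

Triads in Bb major: Bb (I), Cm (ii), Dm (iii), Eb (IV), F (V), Gm (vi), Adim (vii°).
Triads in A minor (natural minor): Am (i), Bdim (ii°), C (III), Dm (iv), Em (v), F (VI), G (VII).
Shared triads with their functions: Dm (iii in Bb major, iv in A minor); F (V in Bb major, VI in A minor).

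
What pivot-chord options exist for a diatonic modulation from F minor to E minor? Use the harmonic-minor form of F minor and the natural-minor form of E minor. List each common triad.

Triads in F minor (harmonic minor): Fm (i), Gdim (ii°), Abaug (III+), Bbm (iv), C (V), Db (VI), Edim (vii°).
Triads in E minor (natural minor): Em (i), F#dim (ii°), G (III), Am (iv), Bm (v), C (VI), D (VII).
Shared triads with their functions: C (V in F minor, VI in E minor).

C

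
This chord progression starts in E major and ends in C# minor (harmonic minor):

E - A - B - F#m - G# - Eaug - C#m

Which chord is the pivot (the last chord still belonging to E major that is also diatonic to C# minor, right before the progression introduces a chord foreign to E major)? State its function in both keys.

F#m — ii in E major, iv in C# minor

Chords diatonic to E major: E, F#m, G#m, A, B, C#m, D#dim.
Reading the progression, the first chord not in that set is G#, so the modulation leaves E major there.
The chord immediately before G# is F#m, which is diatonic to both keys: ii in E major and iv in C# minor.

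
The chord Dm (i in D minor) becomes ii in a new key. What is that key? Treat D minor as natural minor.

The numeral ii denotes a minor triad on scale degree 2. With D on degree 2, the tonic of the new key is C.
Degree 2 carries a minor triad in major keys, so the destination is C major.
Check: the diatonic triads of C major are C (I), Dm (ii), Em (iii), F (IV), G (V), Am (vi), Bdim (vii°) — Dm is indeed ii.

C major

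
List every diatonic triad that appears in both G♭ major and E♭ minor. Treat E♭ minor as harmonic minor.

Triads in G♭ major: G♭ (I), A♭m (ii), B♭m (iii), C♭ (IV), D♭ (V), E♭m (vi), Fdim (vii°).
Triads in E♭ minor (harmonic minor): E♭m (i), Fdim (ii°), G♭aug (III+), A♭m (iv), B♭ (V), C♭ (VI), Ddim (vii°).
Shared triads with their functions: A♭m (ii in G♭ major, iv in E♭ minor); C♭ (IV in G♭ major, VI in E♭ minor); E♭m (vi in G♭ major, i in E♭ minor); Fdim (vii° in G♭ major, ii° in E♭ minor).

A♭m, C♭, E♭m, Fdim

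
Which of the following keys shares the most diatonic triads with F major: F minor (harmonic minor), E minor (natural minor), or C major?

C major

Triads of F major: F (I), Gm (ii), Am (iii), B♭ (IV), C (V), Dm (vi), Edim (vii°).
F minor (harmonic minor) shares 2: C, Edim.
E minor (natural minor) shares 2: Am, C.
C major shares 4: F, Am, C, Dm.
The most common triads (4) are shared with C major.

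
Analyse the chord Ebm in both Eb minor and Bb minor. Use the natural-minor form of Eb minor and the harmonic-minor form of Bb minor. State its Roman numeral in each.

The scale of Eb minor (natural minor) is Eb F Gb Ab Bb Cb Db; Eb is degree 1, and the triad built there (Eb-Gb-Bb) is minor, so it is i.
The scale of Bb minor (harmonic minor) is Bb C Db Eb F Gb A; Eb is degree 4, and the triad built there (Eb-Gb-Bb) is minor, so it is iv.

i in Eb minor; iv in Bb minor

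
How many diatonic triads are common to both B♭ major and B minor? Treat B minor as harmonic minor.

Diatonic triads of B♭ major: B♭ (I), Cm (ii), Dm (iii), E♭ (IV), F (V), Gm (vi), Adim (vii°).
Diatonic triads of B minor (harmonic minor): Bm (i), C♯dim (ii°), Daug (III+), Em (iv), F♯ (V), G (VI), A♯dim (vii°).
No triad has the same root and quality in both keys.

0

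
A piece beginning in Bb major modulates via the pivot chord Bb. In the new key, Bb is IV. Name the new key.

F major

The numeral IV denotes a major triad on scale degree 4. With Bb on degree 4, the tonic of the new key is F.
Degree 4 carries a major triad in major keys, so the destination is F major.
Check: the diatonic triads of F major are F (I), Gm (ii), Am (iii), Bb (IV), C (V), Dm (vi), Edim (vii°) — Bb is indeed IV.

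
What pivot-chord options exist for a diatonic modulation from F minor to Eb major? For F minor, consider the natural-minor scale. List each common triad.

Fm, Ab, Cm, Eb

Triads in F minor (natural minor): Fm (i), Gdim (ii°), Ab (III), Bbm (iv), Cm (v), Db (VI), Eb (VII).
Triads in Eb major: Eb (I), Fm (ii), Gm (iii), Ab (IV), Bb (V), Cm (vi), Ddim (vii°).
Shared triads with their functions: Fm (i in F minor, ii in Eb major); Ab (III in F minor, IV in Eb major); Cm (v in F minor, vi in Eb major); Eb (VII in F minor, I in Eb major).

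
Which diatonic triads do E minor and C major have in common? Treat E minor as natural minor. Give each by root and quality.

Triads in E minor (natural minor): Em (i), F#dim (ii°), G (III), Am (iv), Bm (v), C (VI), D (VII).
Triads in C major: C (I), Dm (ii), Em (iii), F (IV), G (V), Am (vi), Bdim (vii°).
Shared triads with their functions: Em (i in E minor, iii in C major); G (III in E minor, V in C major); Am (iv in E minor, vi in C major); C (VI in E minor, I in C major).

Em, G, Am, C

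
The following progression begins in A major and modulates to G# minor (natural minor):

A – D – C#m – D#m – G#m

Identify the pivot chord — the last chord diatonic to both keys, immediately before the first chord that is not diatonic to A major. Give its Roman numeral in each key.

Chords diatonic to A major: A, Bm, C#m, D, E, F#m, G#dim.
Reading the progression, the first chord not in that set is D#m, so the modulation leaves A major there.
The chord immediately before D#m is C#m, which is diatonic to both keys: iii in A major and iv in G# minor.

C#m — iii in A major, iv in G# minor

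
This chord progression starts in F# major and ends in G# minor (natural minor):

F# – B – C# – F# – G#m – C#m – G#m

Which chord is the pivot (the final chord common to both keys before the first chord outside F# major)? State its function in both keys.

Chords diatonic to F# major: F#, G#m, A#m, B, C#, D#m, E#dim.
Reading the progression, the first chord not in that set is C#m, so the modulation leaves F# major there.
The chord immediately before C#m is G#m, which is diatonic to both keys: ii in F# major and i in G# minor.

G#m — ii in F# major, i in G# minor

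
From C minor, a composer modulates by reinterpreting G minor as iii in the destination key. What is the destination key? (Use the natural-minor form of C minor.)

The numeral iii denotes a minor triad on scale degree 3. With G on degree 3, the tonic of the new key is Eb.
Degree 3 carries a minor triad in major keys, so the destination is Eb major.
Check: the diatonic triads of Eb major are Eb (I), Fm (ii), Gm (iii), Ab (IV), Bb (V), Cm (vi), Ddim (vii°) — G minor is indeed iii.

Eb major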